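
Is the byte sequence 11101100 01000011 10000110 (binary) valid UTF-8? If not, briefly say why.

Leading byte 0xEC = 11101100 → 3-byte form.
Byte 2 is 0x43 = 01000011, which is not 10xxxxxx — expected a continuation byte.

invalid (non-continuation byte where continuation expected)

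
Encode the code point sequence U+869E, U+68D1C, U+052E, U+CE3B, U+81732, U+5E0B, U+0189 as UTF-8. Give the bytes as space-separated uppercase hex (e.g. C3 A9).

E8 9A 9E F1 A8 B4 9C D4 AE EC B8 BB F2 81 9C B2 E5 B8 8B C6 89

U+869E: 3-byte form → E8 9A 9E.
U+68D1C: 4-byte form → F1 A8 B4 9C.
U+052E: 2-byte form → D4 AE.
U+CE3B: 3-byte form → EC B8 BB.
U+81732: 4-byte form → F2 81 9C B2.
U+5E0B: 3-byte form → E5 B8 8B.
U+0189: 2-byte form → C6 89.
Concatenated (21 bytes): E8 9A 9E F1 A8 B4 9C D4 AE EC B8 BB F2 81 9C B2 E5 B8 8B C6 89.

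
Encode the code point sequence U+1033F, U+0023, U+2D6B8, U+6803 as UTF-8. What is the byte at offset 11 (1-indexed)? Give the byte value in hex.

1-indexed offset 11 is 0-indexed offset 10.
U+1033F → 4-byte form F0 90 8C BF at offsets 0–3.
U+0023 → 1-byte form 23 at offsets 4–4.
U+2D6B8 → 4-byte form F0 AD 9A B8 at offsets 5–8.
U+6803 → 3-byte form E6 A0 83 at offsets 9–11.
Offset 10 falls in char 4's range; it's byte 2 of E6 A0 83 = 0xA0.

0xA0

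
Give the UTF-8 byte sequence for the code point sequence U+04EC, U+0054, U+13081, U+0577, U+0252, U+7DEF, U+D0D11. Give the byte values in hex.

U+04EC: 2-byte form → D3 AC.
U+0054: 1-byte form → 54.
U+13081: 4-byte form → F0 93 82 81.
U+0577: 2-byte form → D5 B7.
U+0252: 2-byte form → C9 92.
U+7DEF: 3-byte form → E7 B7 AF.
U+D0D11: 4-byte form → F3 90 B4 91.
Concatenated (18 bytes): D3 AC 54 F0 93 82 81 D5 B7 C9 92 E7 B7 AF F3 90 B4 91.

D3 AC 54 F0 93 82 81 D5 B7 C9 92 E7 B7 AF F3 90 B4 91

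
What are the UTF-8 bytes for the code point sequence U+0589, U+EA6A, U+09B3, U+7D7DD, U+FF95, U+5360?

U+0589: 2-byte form → D6 89.
U+EA6A: 3-byte form → EE A9 AA.
U+09B3: 3-byte form → E0 A6 B3.
U+7D7DD: 4-byte form → F1 BD 9F 9D.
U+FF95: 3-byte form → EF BE 95.
U+5360: 3-byte form → E5 8D A0.
Concatenated (18 bytes): D6 89 EE A9 AA E0 A6 B3 F1 BD 9F 9D EF BE 95 E5 8D A0.

D6 89 EE A9 AA E0 A6 B3 F1 BD 9F 9D EF BE 95 E5 8D A0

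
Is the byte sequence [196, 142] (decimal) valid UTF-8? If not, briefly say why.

Leading byte 0xC4 = 11000100 → 2-byte form.
Continuation bytes 0x8E=10001110 all match 10xxxxxx.
Decoded value 0x10E is ≥ 0x80 (shortest form) and not a surrogate.

valid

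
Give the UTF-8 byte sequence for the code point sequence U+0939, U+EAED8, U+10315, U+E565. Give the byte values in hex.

U+0939: 3-byte form → E0 A4 B9.
U+EAED8: 4-byte form → F3 AA BB 98.
U+10315: 4-byte form → F0 90 8C 95.
U+E565: 3-byte form → EE 95 A5.
Concatenated (14 bytes): E0 A4 B9 F3 AA BB 98 F0 90 8C 95 EE 95 A5.

E0 A4 B9 F3 AA BB 98 F0 90 8C 95 EE 95 A5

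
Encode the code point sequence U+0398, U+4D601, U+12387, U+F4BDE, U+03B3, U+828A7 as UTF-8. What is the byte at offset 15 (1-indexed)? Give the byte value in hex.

1-indexed offset 15 is 0-indexed offset 14.
U+0398 → 2-byte form CE 98 at offsets 0–1.
U+4D601 → 4-byte form F1 8D 98 81 at offsets 2–5.
U+12387 → 4-byte form F0 92 8E 87 at offsets 6–9.
U+F4BDE → 4-byte form F3 B4 AF 9E at offsets 10–13.
U+03B3 → 2-byte form CE B3 at offsets 14–15.
Offset 14 falls in char 5's range; it's byte 1 of CE B3 = 0xCE.

0xCE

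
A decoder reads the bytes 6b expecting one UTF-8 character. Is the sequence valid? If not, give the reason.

Leading byte 0x6B = 01101011 → 1-byte form.

valid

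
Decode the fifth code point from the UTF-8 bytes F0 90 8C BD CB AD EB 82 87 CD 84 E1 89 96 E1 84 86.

U+1256

Offset 0: leading byte 0xF0 = 11110000 → 4-byte char #1 = F0 90 8C BD.
Offset 4: leading byte 0xCB = 11001011 → 2-byte char #2 = CB AD.
Offset 6: leading byte 0xEB = 11101011 → 3-byte char #3 = EB 82 87.
Offset 9: leading byte 0xCD = 11001101 → 2-byte char #4 = CD 84.
Offset 11: leading byte 0xE1 = 11100001 → 3-byte char #5 = E1 89 96.
Leading byte 0xE1 = 11100001 matches 1110xxxx → 3-byte sequence.
Byte 1: 0xE1 = 11100001, payload 0001 (4 bits).
Byte 2: 0x89 = 10001001 (10xxxxxx ✓), payload 001001.
Byte 3: 0x96 = 10010110 (10xxxxxx ✓), payload 010110.
Concatenate: 0001001001010110 = 0x1256 (16 bits → U+1256).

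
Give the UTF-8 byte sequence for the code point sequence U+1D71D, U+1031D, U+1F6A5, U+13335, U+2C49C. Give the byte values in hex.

U+1D71D: 4-byte form → F0 9D 9C 9D.
U+1031D: 4-byte form → F0 90 8C 9D.
U+1F6A5: 4-byte form → F0 9F 9A A5.
U+13335: 4-byte form → F0 93 8C B5.
U+2C49C: 4-byte form → F0 AC 92 9C.
Concatenated (20 bytes): F0 9D 9C 9D F0 90 8C 9D F0 9F 9A A5 F0 93 8C B5 F0 AC 92 9C.

F0 9D 9C 9D F0 90 8C 9D F0 9F 9A A5 F0 93 8C B5 F0 AC 92 9C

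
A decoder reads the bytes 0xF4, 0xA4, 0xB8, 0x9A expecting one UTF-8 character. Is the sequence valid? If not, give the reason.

invalid (encodes a value above U+10FFFF)

Leading byte 0xF4 = 11110100 → 4-byte form.
Payload = 0x124E1A, which exceeds U+10FFFF, the maximum Unicode code point. (Leading bytes F5–FF, or F4 followed by ≥ 0x90, are invalid.)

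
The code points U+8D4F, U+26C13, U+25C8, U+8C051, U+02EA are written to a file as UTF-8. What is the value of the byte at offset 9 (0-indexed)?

U+8D4F → 3-byte form E8 B5 8F at offsets 0–2.
U+26C13 → 4-byte form F0 A6 B0 93 at offsets 3–6.
U+25C8 → 3-byte form E2 97 88 at offsets 7–9.
Offset 9 falls in char 3's range; it's byte 3 of E2 97 88 = 0x88.

0x88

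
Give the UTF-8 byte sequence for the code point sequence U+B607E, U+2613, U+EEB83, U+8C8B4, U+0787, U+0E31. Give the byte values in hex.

U+B607E: 4-byte form → F2 B6 81 BE.
U+2613: 3-byte form → E2 98 93.
U+EEB83: 4-byte form → F3 AE AE 83.
U+8C8B4: 4-byte form → F2 8C A2 B4.
U+0787: 2-byte form → DE 87.
U+0E31: 3-byte form → E0 B8 B1.
Concatenated (20 bytes): F2 B6 81 BE E2 98 93 F3 AE AE 83 F2 8C A2 B4 DE 87 E0 B8 B1.

F2 B6 81 BE E2 98 93 F3 AE AE 83 F2 8C A2 B4 DE 87 E0 B8 B1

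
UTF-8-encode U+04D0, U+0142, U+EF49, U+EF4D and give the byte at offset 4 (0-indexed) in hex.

0xEE

U+04D0 → 2-byte form D3 90 at offsets 0–1.
U+0142 → 2-byte form C5 82 at offsets 2–3.
U+EF49 → 3-byte form EE BD 89 at offsets 4–6.
Offset 4 falls in char 3's range; it's byte 1 of EE BD 89 = 0xEE.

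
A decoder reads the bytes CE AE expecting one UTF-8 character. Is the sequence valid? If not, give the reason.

valid

Leading byte 0xCE = 11001110 → 2-byte form.
Continuation bytes 0xAE=10101110 all match 10xxxxxx.
Decoded value 0x3AE is ≥ 0x80 (shortest form) and not a surrogate.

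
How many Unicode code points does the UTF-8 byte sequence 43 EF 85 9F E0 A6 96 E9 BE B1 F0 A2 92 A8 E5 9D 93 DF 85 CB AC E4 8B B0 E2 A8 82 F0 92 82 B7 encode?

11

Byte at offset 0: 0x43 = 01000011 → 1-byte char (#1). Advance 1.
Byte at offset 1: 0xEF = 11101111 → 3-byte char (#2). Advance 3.
Byte at offset 4: 0xE0 = 11100000 → 3-byte char (#3). Advance 3.
Byte at offset 7: 0xE9 = 11101001 → 3-byte char (#4). Advance 3.
Byte at offset 10: 0xF0 = 11110000 → 4-byte char (#5). Advance 4.
Byte at offset 14: 0xE5 = 11100101 → 3-byte char (#6). Advance 3.
Byte at offset 17: 0xDF = 11011111 → 2-byte char (#7). Advance 2.
Byte at offset 19: 0xCB = 11001011 → 2-byte char (#8). Advance 2.
Byte at offset 21: 0xE4 = 11100100 → 3-byte char (#9). Advance 3.
Byte at offset 24: 0xE2 = 11100010 → 3-byte char (#10). Advance 3.
Byte at offset 27: 0xF0 = 11110000 → 4-byte char (#11). Advance 4.
Reached end at offset 31 after 11 code points.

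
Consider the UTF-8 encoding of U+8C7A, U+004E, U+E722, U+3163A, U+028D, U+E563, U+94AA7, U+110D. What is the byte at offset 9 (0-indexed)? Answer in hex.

U+8C7A → 3-byte form E8 B1 BA at offsets 0–2.
U+004E → 1-byte form 4E at offsets 3–3.
U+E722 → 3-byte form EE 9C A2 at offsets 4–6.
U+3163A → 4-byte form F0 B1 98 BA at offsets 7–10.
Offset 9 falls in char 4's range; it's byte 3 of F0 B1 98 BA = 0x98.

0x98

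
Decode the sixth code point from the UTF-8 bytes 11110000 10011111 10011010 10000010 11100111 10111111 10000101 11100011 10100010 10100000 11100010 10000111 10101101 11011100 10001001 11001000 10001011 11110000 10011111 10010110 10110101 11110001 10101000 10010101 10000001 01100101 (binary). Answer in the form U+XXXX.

U+020B

Offset 0: leading byte 0xF0 = 11110000 → 4-byte char #1 = F0 9F 9A 82.
Offset 4: leading byte 0xE7 = 11100111 → 3-byte char #2 = E7 BF 85.
Offset 7: leading byte 0xE3 = 11100011 → 3-byte char #3 = E3 A2 A0.
Offset 10: leading byte 0xE2 = 11100010 → 3-byte char #4 = E2 87 AD.
Offset 13: leading byte 0xDC = 11011100 → 2-byte char #5 = DC 89.
Offset 15: leading byte 0xC8 = 11001000 → 2-byte char #6 = C8 8B.
Leading byte 0xC8 = 11001000 matches 110xxxxx → 2-byte sequence.
Byte 1: 0xC8 = 11001000, payload 01000 (5 bits).
Byte 2: 0x8B = 10001011 (10xxxxxx ✓), payload 001011.
Concatenate: 01000001011 = 0x20B (11 bits → U+020B).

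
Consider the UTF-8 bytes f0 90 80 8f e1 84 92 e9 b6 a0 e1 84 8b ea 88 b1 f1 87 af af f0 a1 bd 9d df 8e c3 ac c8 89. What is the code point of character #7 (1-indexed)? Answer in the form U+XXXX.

U+21F5D

Offset 0: leading byte 0xF0 = 11110000 → 4-byte char #1 = F0 90 80 8F.
Offset 4: leading byte 0xE1 = 11100001 → 3-byte char #2 = E1 84 92.
Offset 7: leading byte 0xE9 = 11101001 → 3-byte char #3 = E9 B6 A0.
Offset 10: leading byte 0xE1 = 11100001 → 3-byte char #4 = E1 84 8B.
Offset 13: leading byte 0xEA = 11101010 → 3-byte char #5 = EA 88 B1.
Offset 16: leading byte 0xF1 = 11110001 → 4-byte char #6 = F1 87 AF AF.
Offset 20: leading byte 0xF0 = 11110000 → 4-byte char #7 = F0 A1 BD 9D.
Leading byte 0xF0 = 11110000 matches 11110xxx → 4-byte sequence.
Byte 1: 0xF0 = 11110000, payload 000 (3 bits).
Byte 2: 0xA1 = 10100001 (10xxxxxx ✓), payload 100001.
Byte 3: 0xBD = 10111101 (10xxxxxx ✓), payload 111101.
Byte 4: 0x9D = 10011101 (10xxxxxx ✓), payload 011101.
Concatenate: 000100001111101011101 = 0x21F5D (21 bits → U+21F5D).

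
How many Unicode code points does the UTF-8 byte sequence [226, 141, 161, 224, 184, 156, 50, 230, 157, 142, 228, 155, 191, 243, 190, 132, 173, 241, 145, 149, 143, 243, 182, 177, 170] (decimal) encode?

8

Byte at offset 0: 0xE2 = 11100010 → 3-byte char (#1). Advance 3.
Byte at offset 3: 0xE0 = 11100000 → 3-byte char (#2). Advance 3.
Byte at offset 6: 0x32 = 00110010 → 1-byte char (#3). Advance 1.
Byte at offset 7: 0xE6 = 11100110 → 3-byte char (#4). Advance 3.
Byte at offset 10: 0xE4 = 11100100 → 3-byte char (#5). Advance 3.
Byte at offset 13: 0xF3 = 11110011 → 4-byte char (#6). Advance 4.
Byte at offset 17: 0xF1 = 11110001 → 4-byte char (#7). Advance 4.
Byte at offset 21: 0xF3 = 11110011 → 4-byte char (#8). Advance 4.
Reached end at offset 25 after 8 code points.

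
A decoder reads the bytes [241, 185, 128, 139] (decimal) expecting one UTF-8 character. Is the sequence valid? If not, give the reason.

valid

Leading byte 0xF1 = 11110001 → 4-byte form.
Continuation bytes 0xB9=10111001, 0x80=10000000, 0x8B=10001011 all match 10xxxxxx.
Decoded value 0x7900B is ≥ 0x10000 (shortest form) and not a surrogate.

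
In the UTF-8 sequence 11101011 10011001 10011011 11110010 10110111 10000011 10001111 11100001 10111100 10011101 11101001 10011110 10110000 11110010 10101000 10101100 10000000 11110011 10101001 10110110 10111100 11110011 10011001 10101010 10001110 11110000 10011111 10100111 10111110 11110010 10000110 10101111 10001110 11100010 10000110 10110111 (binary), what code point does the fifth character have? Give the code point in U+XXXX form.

Offset 0: leading byte 0xEB = 11101011 → 3-byte char #1 = EB 99 9B.
Offset 3: leading byte 0xF2 = 11110010 → 4-byte char #2 = F2 B7 83 8F.
Offset 7: leading byte 0xE1 = 11100001 → 3-byte char #3 = E1 BC 9D.
Offset 10: leading byte 0xE9 = 11101001 → 3-byte char #4 = E9 9E B0.
Offset 13: leading byte 0xF2 = 11110010 → 4-byte char #5 = F2 A8 AC 80.
Leading byte 0xF2 = 11110010 matches 11110xxx → 4-byte sequence.
Byte 1: 0xF2 = 11110010, payload 010 (3 bits).
Byte 2: 0xA8 = 10101000 (10xxxxxx ✓), payload 101000.
Byte 3: 0xAC = 10101100 (10xxxxxx ✓), payload 101100.
Byte 4: 0x80 = 10000000 (10xxxxxx ✓), payload 000000.
Concatenate: 010101000101100000000 = 0xA8B00 (21 bits → U+A8B00).

U+A8B00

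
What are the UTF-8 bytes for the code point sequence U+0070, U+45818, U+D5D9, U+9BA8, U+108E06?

U+0070: 1-byte form → 70.
U+45818: 4-byte form → F1 85 A0 98.
U+D5D9: 3-byte form → ED 97 99.
U+9BA8: 3-byte form → E9 AE A8.
U+108E06: 4-byte form → F4 88 B8 86.
Concatenated (15 bytes): 70 F1 85 A0 98 ED 97 99 E9 AE A8 F4 88 B8 86.

70 F1 85 A0 98 ED 97 99 E9 AE A8 F4 88 B8 86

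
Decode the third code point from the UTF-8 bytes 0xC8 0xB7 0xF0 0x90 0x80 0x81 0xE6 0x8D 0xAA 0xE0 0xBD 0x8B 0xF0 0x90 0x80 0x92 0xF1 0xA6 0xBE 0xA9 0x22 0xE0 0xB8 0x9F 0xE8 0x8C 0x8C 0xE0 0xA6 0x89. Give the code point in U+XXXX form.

Offset 0: leading byte 0xC8 = 11001000 → 2-byte char #1 = C8 B7.
Offset 2: leading byte 0xF0 = 11110000 → 4-byte char #2 = F0 90 80 81.
Offset 6: leading byte 0xE6 = 11100110 → 3-byte char #3 = E6 8D AA.
Leading byte 0xE6 = 11100110 matches 1110xxxx → 3-byte sequence.
Byte 1: 0xE6 = 11100110, payload 0110 (4 bits).
Byte 2: 0x8D = 10001101 (10xxxxxx ✓), payload 001101.
Byte 3: 0xAA = 10101010 (10xxxxxx ✓), payload 101010.
Concatenate: 0110001101101010 = 0x636A (16 bits → U+636A).

U+636A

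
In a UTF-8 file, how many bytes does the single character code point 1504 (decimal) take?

2

U+05E0 = 0x5E0. UTF-8 uses 1 byte below 0x80, 2 below 0x800, 3 below 0x10000, 4 up to 0x10FFFF. 0x5E0 is in U+0080–U+07FF → 2 bytes.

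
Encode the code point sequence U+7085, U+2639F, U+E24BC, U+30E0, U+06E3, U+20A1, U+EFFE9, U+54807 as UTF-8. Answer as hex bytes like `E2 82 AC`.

U+7085: 3-byte form → E7 82 85.
U+2639F: 4-byte form → F0 A6 8E 9F.
U+E24BC: 4-byte form → F3 A2 92 BC.
U+30E0: 3-byte form → E3 83 A0.
U+06E3: 2-byte form → DB A3.
U+20A1: 3-byte form → E2 82 A1.
U+EFFE9: 4-byte form → F3 AF BF A9.
U+54807: 4-byte form → F1 94 A0 87.
Concatenated (27 bytes): E7 82 85 F0 A6 8E 9F F3 A2 92 BC E3 83 A0 DB A3 E2 82 A1 F3 AF BF A9 F1 94 A0 87.

E7 82 85 F0 A6 8E 9F F3 A2 92 BC E3 83 A0 DB A3 E2 82 A1 F3 AF BF A9 F1 94 A0 87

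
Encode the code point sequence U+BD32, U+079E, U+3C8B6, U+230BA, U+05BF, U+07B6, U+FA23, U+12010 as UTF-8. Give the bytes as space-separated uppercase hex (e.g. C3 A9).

EB B4 B2 DE 9E F0 BC A2 B6 F0 A3 82 BA D6 BF DE B6 EF A8 A3 F0 92 80 90

U+BD32: 3-byte form → EB B4 B2.
U+079E: 2-byte form → DE 9E.
U+3C8B6: 4-byte form → F0 BC A2 B6.
U+230BA: 4-byte form → F0 A3 82 BA.
U+05BF: 2-byte form → D6 BF.
U+07B6: 2-byte form → DE B6.
U+FA23: 3-byte form → EF A8 A3.
U+12010: 4-byte form → F0 92 80 90.
Concatenated (24 bytes): EB B4 B2 DE 9E F0 BC A2 B6 F0 A3 82 BA D6 BF DE B6 EF A8 A3 F0 92 80 90.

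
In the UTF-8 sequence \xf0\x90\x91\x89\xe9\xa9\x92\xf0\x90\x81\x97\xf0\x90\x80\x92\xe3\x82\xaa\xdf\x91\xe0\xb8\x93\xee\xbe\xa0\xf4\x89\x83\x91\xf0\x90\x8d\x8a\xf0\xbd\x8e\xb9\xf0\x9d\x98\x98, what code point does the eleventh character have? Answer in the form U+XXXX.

Offset 0: leading byte 0xF0 = 11110000 → 4-byte char #1 = F0 90 91 89.
Offset 4: leading byte 0xE9 = 11101001 → 3-byte char #2 = E9 A9 92.
Offset 7: leading byte 0xF0 = 11110000 → 4-byte char #3 = F0 90 81 97.
Offset 11: leading byte 0xF0 = 11110000 → 4-byte char #4 = F0 90 80 92.
Offset 15: leading byte 0xE3 = 11100011 → 3-byte char #5 = E3 82 AA.
Offset 18: leading byte 0xDF = 11011111 → 2-byte char #6 = DF 91.
Offset 20: leading byte 0xE0 = 11100000 → 3-byte char #7 = E0 B8 93.
Offset 23: leading byte 0xEE = 11101110 → 3-byte char #8 = EE BE A0.
Offset 26: leading byte 0xF4 = 11110100 → 4-byte char #9 = F4 89 83 91.
Offset 30: leading byte 0xF0 = 11110000 → 4-byte char #10 = F0 90 8D 8A.
Offset 34: leading byte 0xF0 = 11110000 → 4-byte char #11 = F0 BD 8E B9.
Leading byte 0xF0 = 11110000 matches 11110xxx → 4-byte sequence.
Byte 1: 0xF0 = 11110000, payload 000 (3 bits).
Byte 2: 0xBD = 10111101 (10xxxxxx ✓), payload 111101.
Byte 3: 0x8E = 10001110 (10xxxxxx ✓), payload 001110.
Byte 4: 0xB9 = 10111001 (10xxxxxx ✓), payload 111001.
Concatenate: 000111101001110111001 = 0x3D3B9 (21 bits → U+3D3B9).

U+3D3B9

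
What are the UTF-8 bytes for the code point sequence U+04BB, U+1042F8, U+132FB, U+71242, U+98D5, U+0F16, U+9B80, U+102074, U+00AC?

U+04BB: 2-byte form → D2 BB.
U+1042F8: 4-byte form → F4 84 8B B8.
U+132FB: 4-byte form → F0 93 8B BB.
U+71242: 4-byte form → F1 B1 89 82.
U+98D5: 3-byte form → E9 A3 95.
U+0F16: 3-byte form → E0 BC 96.
U+9B80: 3-byte form → E9 AE 80.
U+102074: 4-byte form → F4 82 81 B4.
U+00AC: 2-byte form → C2 AC.
Concatenated (29 bytes): D2 BB F4 84 8B B8 F0 93 8B BB F1 B1 89 82 E9 A3 95 E0 BC 96 E9 AE 80 F4 82 81 B4 C2 AC.

D2 BB F4 84 8B B8 F0 93 8B BB F1 B1 89 82 E9 A3 95 E0 BC 96 E9 AE 80 F4 82 81 B4 C2 AC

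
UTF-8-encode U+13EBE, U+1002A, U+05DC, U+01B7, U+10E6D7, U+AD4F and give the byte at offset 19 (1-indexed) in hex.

0x8F

1-indexed offset 19 is 0-indexed offset 18.
U+13EBE → 4-byte form F0 93 BA BE at offsets 0–3.
U+1002A → 4-byte form F0 90 80 AA at offsets 4–7.
U+05DC → 2-byte form D7 9C at offsets 8–9.
U+01B7 → 2-byte form C6 B7 at offsets 10–11.
U+10E6D7 → 4-byte form F4 8E 9B 97 at offsets 12–15.
U+AD4F → 3-byte form EA B5 8F at offsets 16–18.
Offset 18 falls in char 6's range; it's byte 3 of EA B5 8F = 0x8F.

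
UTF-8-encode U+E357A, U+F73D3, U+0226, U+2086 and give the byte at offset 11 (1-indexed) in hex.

0xE2

1-indexed offset 11 is 0-indexed offset 10.
U+E357A → 4-byte form F3 A3 95 BA at offsets 0–3.
U+F73D3 → 4-byte form F3 B7 8F 93 at offsets 4–7.
U+0226 → 2-byte form C8 A6 at offsets 8–9.
U+2086 → 3-byte form E2 82 86 at offsets 10–12.
Offset 10 falls in char 4's range; it's byte 1 of E2 82 86 = 0xE2.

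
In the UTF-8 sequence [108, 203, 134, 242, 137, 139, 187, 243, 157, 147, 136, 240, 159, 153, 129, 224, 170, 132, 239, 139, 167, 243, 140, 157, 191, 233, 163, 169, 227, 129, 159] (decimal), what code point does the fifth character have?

Offset 0: leading byte 0x6C = 01101100 → 1-byte char #1 = 6C.
Offset 1: leading byte 0xCB = 11001011 → 2-byte char #2 = CB 86.
Offset 3: leading byte 0xF2 = 11110010 → 4-byte char #3 = F2 89 8B BB.
Offset 7: leading byte 0xF3 = 11110011 → 4-byte char #4 = F3 9D 93 88.
Offset 11: leading byte 0xF0 = 11110000 → 4-byte char #5 = F0 9F 99 81.
Leading byte 0xF0 = 11110000 matches 11110xxx → 4-byte sequence.
Byte 1: 0xF0 = 11110000, payload 000 (3 bits).
Byte 2: 0x9F = 10011111 (10xxxxxx ✓), payload 011111.
Byte 3: 0x99 = 10011001 (10xxxxxx ✓), payload 011001.
Byte 4: 0x81 = 10000001 (10xxxxxx ✓), payload 000001.
Concatenate: 000011111011001000001 = 0x1F641 (21 bits → U+1F641).

U+1F641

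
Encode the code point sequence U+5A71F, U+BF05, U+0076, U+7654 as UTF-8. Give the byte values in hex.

U+5A71F: 4-byte form → F1 9A 9C 9F.
U+BF05: 3-byte form → EB BC 85.
U+0076: 1-byte form → 76.
U+7654: 3-byte form → E7 99 94.
Concatenated (11 bytes): F1 9A 9C 9F EB BC 85 76 E7 99 94.

F1 9A 9C 9F EB BC 85 76 E7 99 94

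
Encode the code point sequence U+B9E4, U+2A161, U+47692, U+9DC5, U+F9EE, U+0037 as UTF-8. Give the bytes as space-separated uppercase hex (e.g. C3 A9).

U+B9E4: 3-byte form → EB A7 A4.
U+2A161: 4-byte form → F0 AA 85 A1.
U+47692: 4-byte form → F1 87 9A 92.
U+9DC5: 3-byte form → E9 B7 85.
U+F9EE: 3-byte form → EF A7 AE.
U+0037: 1-byte form → 37.
Concatenated (18 bytes): EB A7 A4 F0 AA 85 A1 F1 87 9A 92 E9 B7 85 EF A7 AE 37.

EB A7 A4 F0 AA 85 A1 F1 87 9A 92 E9 B7 85 EF A7 AE 37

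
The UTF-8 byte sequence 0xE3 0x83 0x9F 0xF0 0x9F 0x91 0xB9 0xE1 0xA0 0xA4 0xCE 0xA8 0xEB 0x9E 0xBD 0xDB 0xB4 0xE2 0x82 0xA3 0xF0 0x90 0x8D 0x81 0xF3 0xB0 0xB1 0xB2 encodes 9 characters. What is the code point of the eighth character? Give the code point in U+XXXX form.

U+10341

Offset 0: leading byte 0xE3 = 11100011 → 3-byte char #1 = E3 83 9F.
Offset 3: leading byte 0xF0 = 11110000 → 4-byte char #2 = F0 9F 91 B9.
Offset 7: leading byte 0xE1 = 11100001 → 3-byte char #3 = E1 A0 A4.
Offset 10: leading byte 0xCE = 11001110 → 2-byte char #4 = CE A8.
Offset 12: leading byte 0xEB = 11101011 → 3-byte char #5 = EB 9E BD.
Offset 15: leading byte 0xDB = 11011011 → 2-byte char #6 = DB B4.
Offset 17: leading byte 0xE2 = 11100010 → 3-byte char #7 = E2 82 A3.
Offset 20: leading byte 0xF0 = 11110000 → 4-byte char #8 = F0 90 8D 81.
Leading byte 0xF0 = 11110000 matches 11110xxx → 4-byte sequence.
Byte 1: 0xF0 = 11110000, payload 000 (3 bits).
Byte 2: 0x90 = 10010000 (10xxxxxx ✓), payload 010000.
Byte 3: 0x8D = 10001101 (10xxxxxx ✓), payload 001101.
Byte 4: 0x81 = 10000001 (10xxxxxx ✓), payload 000001.
Concatenate: 000010000001101000001 = 0x10341 (21 bits → U+10341).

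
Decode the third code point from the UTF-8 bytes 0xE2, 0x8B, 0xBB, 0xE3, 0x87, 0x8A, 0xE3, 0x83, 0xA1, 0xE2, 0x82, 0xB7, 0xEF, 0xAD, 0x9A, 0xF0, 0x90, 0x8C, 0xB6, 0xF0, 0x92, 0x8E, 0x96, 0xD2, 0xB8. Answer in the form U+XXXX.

U+30E1

Offset 0: leading byte 0xE2 = 11100010 → 3-byte char #1 = E2 8B BB.
Offset 3: leading byte 0xE3 = 11100011 → 3-byte char #2 = E3 87 8A.
Offset 6: leading byte 0xE3 = 11100011 → 3-byte char #3 = E3 83 A1.
Leading byte 0xE3 = 11100011 matches 1110xxxx → 3-byte sequence.
Byte 1: 0xE3 = 11100011, payload 0011 (4 bits).
Byte 2: 0x83 = 10000011 (10xxxxxx ✓), payload 000011.
Byte 3: 0xA1 = 10100001 (10xxxxxx ✓), payload 100001.
Concatenate: 0011000011100001 = 0x30E1 (16 bits → U+30E1).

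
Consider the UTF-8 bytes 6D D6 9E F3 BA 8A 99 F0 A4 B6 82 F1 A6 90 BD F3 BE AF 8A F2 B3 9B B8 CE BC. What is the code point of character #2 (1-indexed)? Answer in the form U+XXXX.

U+059E

Offset 0: leading byte 0x6D = 01101101 → 1-byte char #1 = 6D.
Offset 1: leading byte 0xD6 = 11010110 → 2-byte char #2 = D6 9E.
Leading byte 0xD6 = 11010110 matches 110xxxxx → 2-byte sequence.
Byte 1: 0xD6 = 11010110, payload 10110 (5 bits).
Byte 2: 0x9E = 10011110 (10xxxxxx ✓), payload 011110.
Concatenate: 10110011110 = 0x59E (11 bits → U+059E).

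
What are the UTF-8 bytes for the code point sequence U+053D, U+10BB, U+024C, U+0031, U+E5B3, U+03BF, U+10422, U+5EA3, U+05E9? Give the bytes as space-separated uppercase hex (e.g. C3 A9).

D4 BD E1 82 BB C9 8C 31 EE 96 B3 CE BF F0 90 90 A2 E5 BA A3 D7 A9

U+053D: 2-byte form → D4 BD.
U+10BB: 3-byte form → E1 82 BB.
U+024C: 2-byte form → C9 8C.
U+0031: 1-byte form → 31.
U+E5B3: 3-byte form → EE 96 B3.
U+03BF: 2-byte form → CE BF.
U+10422: 4-byte form → F0 90 90 A2.
U+5EA3: 3-byte form → E5 BA A3.
U+05E9: 2-byte form → D7 A9.
Concatenated (22 bytes): D4 BD E1 82 BB C9 8C 31 EE 96 B3 CE BF F0 90 90 A2 E5 BA A3 D7 A9.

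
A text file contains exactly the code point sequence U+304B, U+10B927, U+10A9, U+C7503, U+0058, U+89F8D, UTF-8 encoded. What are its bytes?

U+304B: 3-byte form → E3 81 8B.
U+10B927: 4-byte form → F4 8B A4 A7.
U+10A9: 3-byte form → E1 82 A9.
U+C7503: 4-byte form → F3 87 94 83.
U+0058: 1-byte form → 58.
U+89F8D: 4-byte form → F2 89 BE 8D.
Concatenated (19 bytes): E3 81 8B F4 8B A4 A7 E1 82 A9 F3 87 94 83 58 F2 89 BE 8D.

E3 81 8B F4 8B A4 A7 E1 82 A9 F3 87 94 83 58 F2 89 BE 8D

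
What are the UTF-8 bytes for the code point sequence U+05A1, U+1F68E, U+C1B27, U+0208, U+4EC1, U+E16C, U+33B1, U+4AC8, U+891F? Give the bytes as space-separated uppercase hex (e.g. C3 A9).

D6 A1 F0 9F 9A 8E F3 81 AC A7 C8 88 E4 BB 81 EE 85 AC E3 8E B1 E4 AB 88 E8 A4 9F

U+05A1: 2-byte form → D6 A1.
U+1F68E: 4-byte form → F0 9F 9A 8E.
U+C1B27: 4-byte form → F3 81 AC A7.
U+0208: 2-byte form → C8 88.
U+4EC1: 3-byte form → E4 BB 81.
U+E16C: 3-byte form → EE 85 AC.
U+33B1: 3-byte form → E3 8E B1.
U+4AC8: 3-byte form → E4 AB 88.
U+891F: 3-byte form → E8 A4 9F.
Concatenated (27 bytes): D6 A1 F0 9F 9A 8E F3 81 AC A7 C8 88 E4 BB 81 EE 85 AC E3 8E B1 E4 AB 88 E8 A4 9F.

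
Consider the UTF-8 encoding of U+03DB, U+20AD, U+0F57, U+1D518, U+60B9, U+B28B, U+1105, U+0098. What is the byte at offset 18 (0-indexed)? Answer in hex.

U+03DB → 2-byte form CF 9B at offsets 0–1.
U+20AD → 3-byte form E2 82 AD at offsets 2–4.
U+0F57 → 3-byte form E0 BD 97 at offsets 5–7.
U+1D518 → 4-byte form F0 9D 94 98 at offsets 8–11.
U+60B9 → 3-byte form E6 82 B9 at offsets 12–14.
U+B28B → 3-byte form EB 8A 8B at offsets 15–17.
U+1105 → 3-byte form E1 84 85 at offsets 18–20.
Offset 18 falls in char 7's range; it's byte 1 of E1 84 85 = 0xE1.

0xE1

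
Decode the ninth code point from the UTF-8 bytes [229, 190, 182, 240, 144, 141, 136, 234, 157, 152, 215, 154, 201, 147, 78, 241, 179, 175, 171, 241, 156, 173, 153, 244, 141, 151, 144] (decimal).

U+10D5D0

Offset 0: leading byte 0xE5 = 11100101 → 3-byte char #1 = E5 BE B6.
Offset 3: leading byte 0xF0 = 11110000 → 4-byte char #2 = F0 90 8D 88.
Offset 7: leading byte 0xEA = 11101010 → 3-byte char #3 = EA 9D 98.
Offset 10: leading byte 0xD7 = 11010111 → 2-byte char #4 = D7 9A.
Offset 12: leading byte 0xC9 = 11001001 → 2-byte char #5 = C9 93.
Offset 14: leading byte 0x4E = 01001110 → 1-byte char #6 = 4E.
Offset 15: leading byte 0xF1 = 11110001 → 4-byte char #7 = F1 B3 AF AB.
Offset 19: leading byte 0xF1 = 11110001 → 4-byte char #8 = F1 9C AD 99.
Offset 23: leading byte 0xF4 = 11110100 → 4-byte char #9 = F4 8D 97 90.
Leading byte 0xF4 = 11110100 matches 11110xxx → 4-byte sequence.
Byte 1: 0xF4 = 11110100, payload 100 (3 bits).
Byte 2: 0x8D = 10001101 (10xxxxxx ✓), payload 001101.
Byte 3: 0x97 = 10010111 (10xxxxxx ✓), payload 010111.
Byte 4: 0x90 = 10010000 (10xxxxxx ✓), payload 010000.
Concatenate: 100001101010111010000 = 0x10D5D0 (21 bits → U+10D5D0).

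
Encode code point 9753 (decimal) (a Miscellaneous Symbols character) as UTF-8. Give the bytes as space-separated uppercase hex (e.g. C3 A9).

E2 98 99

U+2619 = 0x2619 = 9753 decimal. In range U+0800–U+FFFF → 3-byte form: 1110xxxx 10xxxxxx 10xxxxxx.
Binary (16 bits): 0010011000011001.
Split 4+6+6: 0010 | 011000 | 011001.
Byte 1: 11100010 = 0xE2.
Byte 2: 10011000 = 0x98.
Byte 3: 10011001 = 0x99.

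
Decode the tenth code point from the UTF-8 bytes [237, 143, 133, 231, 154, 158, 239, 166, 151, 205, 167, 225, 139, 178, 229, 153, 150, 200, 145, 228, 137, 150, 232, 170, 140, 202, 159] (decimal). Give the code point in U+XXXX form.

Offset 0: leading byte 0xED = 11101101 → 3-byte char #1 = ED 8F 85.
Offset 3: leading byte 0xE7 = 11100111 → 3-byte char #2 = E7 9A 9E.
Offset 6: leading byte 0xEF = 11101111 → 3-byte char #3 = EF A6 97.
Offset 9: leading byte 0xCD = 11001101 → 2-byte char #4 = CD A7.
Offset 11: leading byte 0xE1 = 11100001 → 3-byte char #5 = E1 8B B2.
Offset 14: leading byte 0xE5 = 11100101 → 3-byte char #6 = E5 99 96.
Offset 17: leading byte 0xC8 = 11001000 → 2-byte char #7 = C8 91.
Offset 19: leading byte 0xE4 = 11100100 → 3-byte char #8 = E4 89 96.
Offset 22: leading byte 0xE8 = 11101000 → 3-byte char #9 = E8 AA 8C.
Offset 25: leading byte 0xCA = 11001010 → 2-byte char #10 = CA 9F.
Leading byte 0xCA = 11001010 matches 110xxxxx → 2-byte sequence.
Byte 1: 0xCA = 11001010, payload 01010 (5 bits).
Byte 2: 0x9F = 10011111 (10xxxxxx ✓), payload 011111.
Concatenate: 01010011111 = 0x29F (11 bits → U+029F).

U+029F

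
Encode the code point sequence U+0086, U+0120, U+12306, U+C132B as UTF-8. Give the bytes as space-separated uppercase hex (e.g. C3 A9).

U+0086: 2-byte form → C2 86.
U+0120: 2-byte form → C4 A0.
U+12306: 4-byte form → F0 92 8C 86.
U+C132B: 4-byte form → F3 81 8C AB.
Concatenated (12 bytes): C2 86 C4 A0 F0 92 8C 86 F3 81 8C AB.

C2 86 C4 A0 F0 92 8C 86 F3 81 8C AB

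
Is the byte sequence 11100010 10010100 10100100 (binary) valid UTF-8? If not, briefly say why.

Leading byte 0xE2 = 11100010 → 3-byte form.
Continuation bytes 0x94=10010100, 0xA4=10100100 all match 10xxxxxx.
Decoded value 0x2524 is ≥ 0x800 (shortest form) and not a surrogate.

valid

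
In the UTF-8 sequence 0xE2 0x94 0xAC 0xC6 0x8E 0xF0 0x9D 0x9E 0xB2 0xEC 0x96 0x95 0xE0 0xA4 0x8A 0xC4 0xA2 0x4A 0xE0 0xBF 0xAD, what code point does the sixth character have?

U+0122

Offset 0: leading byte 0xE2 = 11100010 → 3-byte char #1 = E2 94 AC.
Offset 3: leading byte 0xC6 = 11000110 → 2-byte char #2 = C6 8E.
Offset 5: leading byte 0xF0 = 11110000 → 4-byte char #3 = F0 9D 9E B2.
Offset 9: leading byte 0xEC = 11101100 → 3-byte char #4 = EC 96 95.
Offset 12: leading byte 0xE0 = 11100000 → 3-byte char #5 = E0 A4 8A.
Offset 15: leading byte 0xC4 = 11000100 → 2-byte char #6 = C4 A2.
Leading byte 0xC4 = 11000100 matches 110xxxxx → 2-byte sequence.
Byte 1: 0xC4 = 11000100, payload 00100 (5 bits).
Byte 2: 0xA2 = 10100010 (10xxxxxx ✓), payload 100010.
Concatenate: 00100100010 = 0x122 (11 bits → U+0122).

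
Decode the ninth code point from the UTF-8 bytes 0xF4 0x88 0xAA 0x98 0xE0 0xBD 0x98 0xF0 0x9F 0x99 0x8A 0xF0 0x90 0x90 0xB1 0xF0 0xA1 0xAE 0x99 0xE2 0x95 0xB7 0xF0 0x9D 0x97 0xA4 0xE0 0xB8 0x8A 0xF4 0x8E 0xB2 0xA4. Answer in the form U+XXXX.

U+10ECA4

Offset 0: leading byte 0xF4 = 11110100 → 4-byte char #1 = F4 88 AA 98.
Offset 4: leading byte 0xE0 = 11100000 → 3-byte char #2 = E0 BD 98.
Offset 7: leading byte 0xF0 = 11110000 → 4-byte char #3 = F0 9F 99 8A.
Offset 11: leading byte 0xF0 = 11110000 → 4-byte char #4 = F0 90 90 B1.
Offset 15: leading byte 0xF0 = 11110000 → 4-byte char #5 = F0 A1 AE 99.
Offset 19: leading byte 0xE2 = 11100010 → 3-byte char #6 = E2 95 B7.
Offset 22: leading byte 0xF0 = 11110000 → 4-byte char #7 = F0 9D 97 A4.
Offset 26: leading byte 0xE0 = 11100000 → 3-byte char #8 = E0 B8 8A.
Offset 29: leading byte 0xF4 = 11110100 → 4-byte char #9 = F4 8E B2 A4.
Leading byte 0xF4 = 11110100 matches 11110xxx → 4-byte sequence.
Byte 1: 0xF4 = 11110100, payload 100 (3 bits).
Byte 2: 0x8E = 10001110 (10xxxxxx ✓), payload 001110.
Byte 3: 0xB2 = 10110010 (10xxxxxx ✓), payload 110010.
Byte 4: 0xA4 = 10100100 (10xxxxxx ✓), payload 100100.
Concatenate: 100001110110010100100 = 0x10ECA4 (21 bits → U+10ECA4).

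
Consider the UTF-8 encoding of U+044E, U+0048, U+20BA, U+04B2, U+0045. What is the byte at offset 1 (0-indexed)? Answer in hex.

0x8E

U+044E → 2-byte form D1 8E at offsets 0–1.
Offset 1 falls in char 1's range; it's byte 2 of D1 8E = 0x8E.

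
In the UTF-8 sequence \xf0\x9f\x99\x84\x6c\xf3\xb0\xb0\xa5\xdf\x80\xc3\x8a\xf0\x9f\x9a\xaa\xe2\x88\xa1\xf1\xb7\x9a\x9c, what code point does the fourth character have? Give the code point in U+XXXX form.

Offset 0: leading byte 0xF0 = 11110000 → 4-byte char #1 = F0 9F 99 84.
Offset 4: leading byte 0x6C = 01101100 → 1-byte char #2 = 6C.
Offset 5: leading byte 0xF3 = 11110011 → 4-byte char #3 = F3 B0 B0 A5.
Offset 9: leading byte 0xDF = 11011111 → 2-byte char #4 = DF 80.
Leading byte 0xDF = 11011111 matches 110xxxxx → 2-byte sequence.
Byte 1: 0xDF = 11011111, payload 11111 (5 bits).
Byte 2: 0x80 = 10000000 (10xxxxxx ✓), payload 000000.
Concatenate: 11111000000 = 0x7C0 (11 bits → U+07C0).

U+07C0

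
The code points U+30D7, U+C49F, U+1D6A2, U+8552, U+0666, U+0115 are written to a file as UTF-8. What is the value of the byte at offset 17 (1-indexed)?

0x95

1-indexed offset 17 is 0-indexed offset 16.
U+30D7 → 3-byte form E3 83 97 at offsets 0–2.
U+C49F → 3-byte form EC 92 9F at offsets 3–5.
U+1D6A2 → 4-byte form F0 9D 9A A2 at offsets 6–9.
U+8552 → 3-byte form E8 95 92 at offsets 10–12.
U+0666 → 2-byte form D9 A6 at offsets 13–14.
U+0115 → 2-byte form C4 95 at offsets 15–16.
Offset 16 falls in char 6's range; it's byte 2 of C4 95 = 0x95.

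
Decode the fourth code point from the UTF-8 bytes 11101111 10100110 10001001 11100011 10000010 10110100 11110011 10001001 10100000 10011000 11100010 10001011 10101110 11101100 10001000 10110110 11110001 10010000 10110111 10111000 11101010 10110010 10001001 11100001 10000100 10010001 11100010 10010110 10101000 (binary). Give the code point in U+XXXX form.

U+22EE

Offset 0: leading byte 0xEF = 11101111 → 3-byte char #1 = EF A6 89.
Offset 3: leading byte 0xE3 = 11100011 → 3-byte char #2 = E3 82 B4.
Offset 6: leading byte 0xF3 = 11110011 → 4-byte char #3 = F3 89 A0 98.
Offset 10: leading byte 0xE2 = 11100010 → 3-byte char #4 = E2 8B AE.
Leading byte 0xE2 = 11100010 matches 1110xxxx → 3-byte sequence.
Byte 1: 0xE2 = 11100010, payload 0010 (4 bits).
Byte 2: 0x8B = 10001011 (10xxxxxx ✓), payload 001011.
Byte 3: 0xAE = 10101110 (10xxxxxx ✓), payload 101110.
Concatenate: 0010001011101110 = 0x22EE (16 bits → U+22EE).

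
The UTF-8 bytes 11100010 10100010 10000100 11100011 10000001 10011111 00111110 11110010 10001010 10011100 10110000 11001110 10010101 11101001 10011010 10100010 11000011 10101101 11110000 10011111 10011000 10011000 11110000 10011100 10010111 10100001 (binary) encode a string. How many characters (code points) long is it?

Byte at offset 0: 0xE2 = 11100010 → 3-byte char (#1). Advance 3.
Byte at offset 3: 0xE3 = 11100011 → 3-byte char (#2). Advance 3.
Byte at offset 6: 0x3E = 00111110 → 1-byte char (#3). Advance 1.
Byte at offset 7: 0xF2 = 11110010 → 4-byte char (#4). Advance 4.
Byte at offset 11: 0xCE = 11001110 → 2-byte char (#5). Advance 2.
Byte at offset 13: 0xE9 = 11101001 → 3-byte char (#6). Advance 3.
Byte at offset 16: 0xC3 = 11000011 → 2-byte char (#7). Advance 2.
Byte at offset 18: 0xF0 = 11110000 → 4-byte char (#8). Advance 4.
Byte at offset 22: 0xF0 = 11110000 → 4-byte char (#9). Advance 4.
Reached end at offset 26 after 9 code points.

9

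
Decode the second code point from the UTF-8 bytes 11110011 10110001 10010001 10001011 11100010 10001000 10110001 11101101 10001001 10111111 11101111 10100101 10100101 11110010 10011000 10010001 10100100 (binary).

Offset 0: leading byte 0xF3 = 11110011 → 4-byte char #1 = F3 B1 91 8B.
Offset 4: leading byte 0xE2 = 11100010 → 3-byte char #2 = E2 88 B1.
Leading byte 0xE2 = 11100010 matches 1110xxxx → 3-byte sequence.
Byte 1: 0xE2 = 11100010, payload 0010 (4 bits).
Byte 2: 0x88 = 10001000 (10xxxxxx ✓), payload 001000.
Byte 3: 0xB1 = 10110001 (10xxxxxx ✓), payload 110001.
Concatenate: 0010001000110001 = 0x2231 (16 bits → U+2231).

U+2231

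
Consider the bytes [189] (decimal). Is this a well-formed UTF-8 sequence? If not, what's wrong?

Byte 0xBD = 10111101 has the form 10xxxxxx — a continuation byte — but there is no preceding leading byte.

invalid (continuation byte with no leading byte)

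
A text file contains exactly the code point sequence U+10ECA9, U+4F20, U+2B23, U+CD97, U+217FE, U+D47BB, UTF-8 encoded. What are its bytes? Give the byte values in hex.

F4 8E B2 A9 E4 BC A0 E2 AC A3 EC B6 97 F0 A1 9F BE F3 94 9E BB

U+10ECA9: 4-byte form → F4 8E B2 A9.
U+4F20: 3-byte form → E4 BC A0.
U+2B23: 3-byte form → E2 AC A3.
U+CD97: 3-byte form → EC B6 97.
U+217FE: 4-byte form → F0 A1 9F BE.
U+D47BB: 4-byte form → F3 94 9E BB.
Concatenated (21 bytes): F4 8E B2 A9 E4 BC A0 E2 AC A3 EC B6 97 F0 A1 9F BE F3 94 9E BB.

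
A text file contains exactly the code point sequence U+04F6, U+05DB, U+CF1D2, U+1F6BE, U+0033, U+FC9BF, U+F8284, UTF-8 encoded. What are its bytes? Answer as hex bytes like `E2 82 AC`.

U+04F6: 2-byte form → D3 B6.
U+05DB: 2-byte form → D7 9B.
U+CF1D2: 4-byte form → F3 8F 87 92.
U+1F6BE: 4-byte form → F0 9F 9A BE.
U+0033: 1-byte form → 33.
U+FC9BF: 4-byte form → F3 BC A6 BF.
U+F8284: 4-byte form → F3 B8 8A 84.
Concatenated (21 bytes): D3 B6 D7 9B F3 8F 87 92 F0 9F 9A BE 33 F3 BC A6 BF F3 B8 8A 84.

D3 B6 D7 9B F3 8F 87 92 F0 9F 9A BE 33 F3 BC A6 BF F3 B8 8A 84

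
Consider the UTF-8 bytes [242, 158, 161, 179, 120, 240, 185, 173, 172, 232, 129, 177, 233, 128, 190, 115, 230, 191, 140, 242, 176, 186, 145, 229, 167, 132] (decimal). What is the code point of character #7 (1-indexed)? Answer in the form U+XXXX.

Offset 0: leading byte 0xF2 = 11110010 → 4-byte char #1 = F2 9E A1 B3.
Offset 4: leading byte 0x78 = 01111000 → 1-byte char #2 = 78.
Offset 5: leading byte 0xF0 = 11110000 → 4-byte char #3 = F0 B9 AD AC.
Offset 9: leading byte 0xE8 = 11101000 → 3-byte char #4 = E8 81 B1.
Offset 12: leading byte 0xE9 = 11101001 → 3-byte char #5 = E9 80 BE.
Offset 15: leading byte 0x73 = 01110011 → 1-byte char #6 = 73.
Offset 16: leading byte 0xE6 = 11100110 → 3-byte char #7 = E6 BF 8C.
Leading byte 0xE6 = 11100110 matches 1110xxxx → 3-byte sequence.
Byte 1: 0xE6 = 11100110, payload 0110 (4 bits).
Byte 2: 0xBF = 10111111 (10xxxxxx ✓), payload 111111.
Byte 3: 0x8C = 10001100 (10xxxxxx ✓), payload 001100.
Concatenate: 0110111111001100 = 0x6FCC (16 bits → U+6FCC).

U+6FCC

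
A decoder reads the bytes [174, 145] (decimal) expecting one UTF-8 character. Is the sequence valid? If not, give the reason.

invalid (continuation byte with no leading byte)

Byte 0xAE = 10101110 has the form 10xxxxxx — a continuation byte — but there is no preceding leading byte.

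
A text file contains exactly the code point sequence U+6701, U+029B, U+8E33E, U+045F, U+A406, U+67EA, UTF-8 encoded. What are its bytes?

U+6701: 3-byte form → E6 9C 81.
U+029B: 2-byte form → CA 9B.
U+8E33E: 4-byte form → F2 8E 8C BE.
U+045F: 2-byte form → D1 9F.
U+A406: 3-byte form → EA 90 86.
U+67EA: 3-byte form → E6 9F AA.
Concatenated (17 bytes): E6 9C 81 CA 9B F2 8E 8C BE D1 9F EA 90 86 E6 9F AA.

E6 9C 81 CA 9B F2 8E 8C BE D1 9F EA 90 86 E6 9F AA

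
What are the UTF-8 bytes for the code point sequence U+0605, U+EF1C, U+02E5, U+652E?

U+0605: 2-byte form → D8 85.
U+EF1C: 3-byte form → EE BC 9C.
U+02E5: 2-byte form → CB A5.
U+652E: 3-byte form → E6 94 AE.
Concatenated (10 bytes): D8 85 EE BC 9C CB A5 E6 94 AE.

D8 85 EE BC 9C CB A5 E6 94 AE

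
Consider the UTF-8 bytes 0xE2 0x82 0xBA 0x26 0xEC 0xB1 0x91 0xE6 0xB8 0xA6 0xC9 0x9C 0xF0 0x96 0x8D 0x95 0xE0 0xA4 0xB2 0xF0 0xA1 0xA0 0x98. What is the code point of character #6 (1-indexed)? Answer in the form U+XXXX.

Offset 0: leading byte 0xE2 = 11100010 → 3-byte char #1 = E2 82 BA.
Offset 3: leading byte 0x26 = 00100110 → 1-byte char #2 = 26.
Offset 4: leading byte 0xEC = 11101100 → 3-byte char #3 = EC B1 91.
Offset 7: leading byte 0xE6 = 11100110 → 3-byte char #4 = E6 B8 A6.
Offset 10: leading byte 0xC9 = 11001001 → 2-byte char #5 = C9 9C.
Offset 12: leading byte 0xF0 = 11110000 → 4-byte char #6 = F0 96 8D 95.
Leading byte 0xF0 = 11110000 matches 11110xxx → 4-byte sequence.
Byte 1: 0xF0 = 11110000, payload 000 (3 bits).
Byte 2: 0x96 = 10010110 (10xxxxxx ✓), payload 010110.
Byte 3: 0x8D = 10001101 (10xxxxxx ✓), payload 001101.
Byte 4: 0x95 = 10010101 (10xxxxxx ✓), payload 010101.
Concatenate: 000010110001101010101 = 0x16355 (21 bits → U+16355).

U+16355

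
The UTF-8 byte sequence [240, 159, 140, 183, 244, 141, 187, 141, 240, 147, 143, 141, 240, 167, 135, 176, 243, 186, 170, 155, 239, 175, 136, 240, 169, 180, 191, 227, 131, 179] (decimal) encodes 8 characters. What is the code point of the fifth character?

Offset 0: leading byte 0xF0 = 11110000 → 4-byte char #1 = F0 9F 8C B7.
Offset 4: leading byte 0xF4 = 11110100 → 4-byte char #2 = F4 8D BB 8D.
Offset 8: leading byte 0xF0 = 11110000 → 4-byte char #3 = F0 93 8F 8D.
Offset 12: leading byte 0xF0 = 11110000 → 4-byte char #4 = F0 A7 87 B0.
Offset 16: leading byte 0xF3 = 11110011 → 4-byte char #5 = F3 BA AA 9B.
Leading byte 0xF3 = 11110011 matches 11110xxx → 4-byte sequence.
Byte 1: 0xF3 = 11110011, payload 011 (3 bits).
Byte 2: 0xBA = 10111010 (10xxxxxx ✓), payload 111010.
Byte 3: 0xAA = 10101010 (10xxxxxx ✓), payload 101010.
Byte 4: 0x9B = 10011011 (10xxxxxx ✓), payload 011011.
Concatenate: 011111010101010011011 = 0xFAA9B (21 bits → U+FAA9B).

U+FAA9B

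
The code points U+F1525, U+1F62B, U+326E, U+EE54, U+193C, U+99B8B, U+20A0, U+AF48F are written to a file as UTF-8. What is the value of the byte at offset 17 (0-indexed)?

U+F1525 → 4-byte form F3 B1 94 A5 at offsets 0–3.
U+1F62B → 4-byte form F0 9F 98 AB at offsets 4–7.
U+326E → 3-byte form E3 89 AE at offsets 8–10.
U+EE54 → 3-byte form EE B9 94 at offsets 11–13.
U+193C → 3-byte form E1 A4 BC at offsets 14–16.
U+99B8B → 4-byte form F2 99 AE 8B at offsets 17–20.
Offset 17 falls in char 6's range; it's byte 1 of F2 99 AE 8B = 0xF2.

0xF2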